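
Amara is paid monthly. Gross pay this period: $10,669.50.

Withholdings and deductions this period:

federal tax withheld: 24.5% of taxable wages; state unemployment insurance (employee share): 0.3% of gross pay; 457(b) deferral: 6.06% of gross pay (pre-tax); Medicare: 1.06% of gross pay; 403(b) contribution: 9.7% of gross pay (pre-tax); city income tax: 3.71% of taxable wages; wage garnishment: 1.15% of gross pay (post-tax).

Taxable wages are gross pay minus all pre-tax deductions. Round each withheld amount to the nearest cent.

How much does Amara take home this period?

457(b) deferral: $10,669.50 × 0.0606 = $646.57
403(b) contribution: $10,669.50 × 0.097 = $1,034.94
Pre-tax total = $646.57 + $1,034.94 = $1,681.51
Taxable wages = $10,669.50 − $1,681.51 = $8,987.99
City income tax: $8,987.99 × 0.0371 = $333.45
Federal tax withheld: $8,987.99 × 0.245 = $2,202.06
State unemployment insurance (employee share): $10,669.50 × 0.003 = $32.01
Medicare: $10,669.50 × 0.0106 = $113.10
Wage garnishment: $10,669.50 × 0.0115 = $122.70
Total deductions = $646.57 + $1,034.94 + $333.45 + $2,202.06 + $32.01 + $113.10 + $122.70 = $4,484.83
Net pay = $10,669.50 − $4,484.83 = $6,184.67

$6,184.67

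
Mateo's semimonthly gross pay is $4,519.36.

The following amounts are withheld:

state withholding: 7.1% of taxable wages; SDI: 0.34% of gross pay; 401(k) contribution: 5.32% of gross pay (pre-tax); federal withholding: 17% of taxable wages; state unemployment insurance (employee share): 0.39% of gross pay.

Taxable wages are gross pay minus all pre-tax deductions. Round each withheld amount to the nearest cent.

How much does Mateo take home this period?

$3,214.71

401(k) contribution: $4,519.36 × 0.0532 = $240.43
Taxable wages = $4,519.36 − $240.43 = $4,278.93
State withholding: $4,278.93 × 0.071 = $303.80
Federal withholding: $4,278.93 × 0.17 = $727.42
State unemployment insurance (employee share): $4,519.36 × 0.0039 = $17.63
SDI: $4,519.36 × 0.0034 = $15.37
Total deductions = $240.43 + $303.80 + $727.42 + $17.63 + $15.37 = $1,304.65
Net pay = $4,519.36 − $1,304.65 = $3,214.71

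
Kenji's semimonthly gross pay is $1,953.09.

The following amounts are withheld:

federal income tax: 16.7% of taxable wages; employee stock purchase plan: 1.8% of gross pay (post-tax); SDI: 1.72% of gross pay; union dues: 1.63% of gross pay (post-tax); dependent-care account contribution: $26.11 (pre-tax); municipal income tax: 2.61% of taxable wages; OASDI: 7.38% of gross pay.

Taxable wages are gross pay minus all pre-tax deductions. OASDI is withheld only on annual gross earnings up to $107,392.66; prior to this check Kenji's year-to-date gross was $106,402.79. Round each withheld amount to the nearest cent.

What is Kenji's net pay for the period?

$1,381.24

Dependent-care account contribution: $26.11
Taxable wages = $1,953.09 − $26.11 = $1,926.98
Federal income tax: $1,926.98 × 0.167 = $321.81
Municipal income tax: $1,926.98 × 0.0261 = $50.29
OASDI: only $107,392.66 − $106,402.79 = $989.87 of this check is subject → $989.87 × 0.0738 = $73.05
SDI: $1,953.09 × 0.0172 = $33.59
Employee stock purchase plan: $1,953.09 × 0.018 = $35.16
Union dues: $1,953.09 × 0.0163 = $31.84
Total deductions = $26.11 + $321.81 + $50.29 + $73.05 + $33.59 + $35.16 + $31.84 = $571.85
Net pay = $1,953.09 − $571.85 = $1,381.24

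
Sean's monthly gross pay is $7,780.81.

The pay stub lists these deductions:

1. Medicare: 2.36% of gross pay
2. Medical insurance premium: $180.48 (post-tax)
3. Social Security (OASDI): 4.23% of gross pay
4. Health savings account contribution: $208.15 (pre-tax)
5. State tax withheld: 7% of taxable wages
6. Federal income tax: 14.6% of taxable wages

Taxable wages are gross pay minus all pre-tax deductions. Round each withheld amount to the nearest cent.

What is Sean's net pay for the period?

$5,243.72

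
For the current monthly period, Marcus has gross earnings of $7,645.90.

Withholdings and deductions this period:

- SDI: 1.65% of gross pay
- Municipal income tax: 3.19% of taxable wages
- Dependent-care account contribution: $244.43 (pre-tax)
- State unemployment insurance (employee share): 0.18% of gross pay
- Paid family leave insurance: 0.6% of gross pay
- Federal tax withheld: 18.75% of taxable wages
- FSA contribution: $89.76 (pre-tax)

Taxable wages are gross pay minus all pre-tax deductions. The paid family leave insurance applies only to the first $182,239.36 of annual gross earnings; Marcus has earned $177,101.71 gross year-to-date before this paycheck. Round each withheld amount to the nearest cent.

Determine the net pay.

Dependent-care account contribution: $244.43
FSA contribution: $89.76
Pre-tax total = $244.43 + $89.76 = $334.19
Taxable wages = $7,645.90 − $334.19 = $7,311.71
Municipal income tax: $7,311.71 × 0.0319 = $233.24
Federal tax withheld: $7,311.71 × 0.1875 = $1,370.95
SDI: $7,645.90 × 0.0165 = $126.16
State unemployment insurance (employee share): $7,645.90 × 0.0018 = $13.76
Paid family leave insurance: only $182,239.36 − $177,101.71 = $5,137.65 of this check is subject → $5,137.65 × 0.006 = $30.83
Total deductions = $244.43 + $89.76 + $233.24 + $1,370.95 + $126.16 + $13.76 + $30.83 = $2,109.13
Net pay = $7,645.90 − $2,109.13 = $5,536.77

$5,536.77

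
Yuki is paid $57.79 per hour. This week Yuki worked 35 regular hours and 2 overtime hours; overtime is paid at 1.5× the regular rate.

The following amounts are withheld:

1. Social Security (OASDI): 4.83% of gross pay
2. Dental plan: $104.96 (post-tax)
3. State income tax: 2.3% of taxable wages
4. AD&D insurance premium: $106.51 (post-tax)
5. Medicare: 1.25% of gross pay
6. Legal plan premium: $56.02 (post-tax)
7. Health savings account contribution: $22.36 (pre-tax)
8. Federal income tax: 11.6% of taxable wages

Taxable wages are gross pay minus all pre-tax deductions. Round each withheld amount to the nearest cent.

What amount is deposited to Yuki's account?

Regular pay: 35 × $57.79 = $2022.65
Overtime pay: 2 × $57.79 × 1.5 = $173.37
Gross pay = $2022.65 + $173.37 = $2196.02
Health savings account contribution: $22.36
Taxable wages = $2196.02 − $22.36 = $2173.66
Federal income tax: $2173.66 × 0.116 = $252.14
State income tax: $2173.66 × 0.023 = $49.99
Social Security (OASDI): $2196.02 × 0.0483 = $106.07
Medicare: $2196.02 × 0.0125 = $27.45
Dental plan: $104.96
AD&D insurance premium: $106.51
Legal plan premium: $56.02
Total deductions = $22.36 + $252.14 + $49.99 + $106.07 + $27.45 + $104.96 + $106.51 + $56.02 = $725.50
Net pay = $2196.02 − $725.50 = $1470.52

$1470.52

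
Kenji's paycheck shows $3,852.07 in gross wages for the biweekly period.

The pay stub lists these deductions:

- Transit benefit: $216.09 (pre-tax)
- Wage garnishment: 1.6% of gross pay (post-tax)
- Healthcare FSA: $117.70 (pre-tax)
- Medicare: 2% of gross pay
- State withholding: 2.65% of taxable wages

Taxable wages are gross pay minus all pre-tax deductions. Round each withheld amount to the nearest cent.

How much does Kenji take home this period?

$3,286.38

Healthcare FSA: $117.70
Transit benefit: $216.09
Pre-tax total = $117.70 + $216.09 = $333.79
Taxable wages = $3,852.07 − $333.79 = $3,518.28
State withholding: $3,518.28 × 0.0265 = $93.23
Medicare: $3,852.07 × 0.02 = $77.04
Wage garnishment: $3,852.07 × 0.016 = $61.63
Total deductions = $117.70 + $216.09 + $93.23 + $77.04 + $61.63 = $565.69
Net pay = $3,852.07 − $565.69 = $3,286.38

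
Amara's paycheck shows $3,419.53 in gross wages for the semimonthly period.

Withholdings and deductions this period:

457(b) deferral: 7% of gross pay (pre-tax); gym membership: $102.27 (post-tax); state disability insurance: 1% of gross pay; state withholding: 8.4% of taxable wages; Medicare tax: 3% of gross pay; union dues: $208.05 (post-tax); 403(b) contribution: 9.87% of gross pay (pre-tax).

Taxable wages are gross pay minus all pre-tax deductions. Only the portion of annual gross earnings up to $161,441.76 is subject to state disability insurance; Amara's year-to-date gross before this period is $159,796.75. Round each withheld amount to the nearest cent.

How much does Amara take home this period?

$2,174.51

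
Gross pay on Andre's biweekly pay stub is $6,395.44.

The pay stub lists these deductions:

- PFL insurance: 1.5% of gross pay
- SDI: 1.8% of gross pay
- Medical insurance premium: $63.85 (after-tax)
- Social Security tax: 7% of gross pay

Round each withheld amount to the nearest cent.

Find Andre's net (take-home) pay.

$5,672.86

SDI: $6,395.44 × 0.018 = $115.12
Social Security tax: $6,395.44 × 0.07 = $447.68
PFL insurance: $6,395.44 × 0.015 = $95.93
Medical insurance premium: $63.85
Total deductions = $115.12 + $447.68 + $95.93 + $63.85 = $722.58
Net pay = $6,395.44 − $722.58 = $5,672.86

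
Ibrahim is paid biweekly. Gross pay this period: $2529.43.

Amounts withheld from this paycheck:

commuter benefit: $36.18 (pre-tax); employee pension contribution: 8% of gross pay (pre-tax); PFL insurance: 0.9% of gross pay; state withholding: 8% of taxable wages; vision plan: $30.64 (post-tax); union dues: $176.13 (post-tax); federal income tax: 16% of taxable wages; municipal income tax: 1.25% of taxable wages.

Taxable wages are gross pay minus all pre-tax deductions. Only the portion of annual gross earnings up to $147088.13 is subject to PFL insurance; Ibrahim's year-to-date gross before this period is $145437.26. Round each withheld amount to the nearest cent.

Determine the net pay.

$1490.82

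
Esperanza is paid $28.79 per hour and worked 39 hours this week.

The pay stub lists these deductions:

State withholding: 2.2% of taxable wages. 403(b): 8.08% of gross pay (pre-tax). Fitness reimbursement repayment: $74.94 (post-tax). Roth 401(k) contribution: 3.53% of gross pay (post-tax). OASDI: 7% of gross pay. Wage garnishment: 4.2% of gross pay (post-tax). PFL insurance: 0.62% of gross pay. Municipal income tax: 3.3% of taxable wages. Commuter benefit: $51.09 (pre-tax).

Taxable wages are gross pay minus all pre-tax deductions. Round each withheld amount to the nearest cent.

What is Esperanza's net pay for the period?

$679.75

Gross pay: 39 × $28.79 = $1,122.81
Commuter benefit: $51.09
403(b): $1,122.81 × 0.0808 = $90.72
Pre-tax total = $51.09 + $90.72 = $141.81
Taxable wages = $1,122.81 − $141.81 = $981.00
State withholding: $981.00 × 0.022 = $21.58
Municipal income tax: $981.00 × 0.033 = $32.37
PFL insurance: $1,122.81 × 0.0062 = $6.96
OASDI: $1,122.81 × 0.07 = $78.60
Fitness reimbursement repayment: $74.94
Wage garnishment: $1,122.81 × 0.042 = $47.16
Roth 401(k) contribution: $1,122.81 × 0.0353 = $39.64
Total deductions = $51.09 + $90.72 + $21.58 + $32.37 + $6.96 + $78.60 + $74.94 + $47.16 + $39.64 = $443.06
Net pay = $1,122.81 − $443.06 = $679.75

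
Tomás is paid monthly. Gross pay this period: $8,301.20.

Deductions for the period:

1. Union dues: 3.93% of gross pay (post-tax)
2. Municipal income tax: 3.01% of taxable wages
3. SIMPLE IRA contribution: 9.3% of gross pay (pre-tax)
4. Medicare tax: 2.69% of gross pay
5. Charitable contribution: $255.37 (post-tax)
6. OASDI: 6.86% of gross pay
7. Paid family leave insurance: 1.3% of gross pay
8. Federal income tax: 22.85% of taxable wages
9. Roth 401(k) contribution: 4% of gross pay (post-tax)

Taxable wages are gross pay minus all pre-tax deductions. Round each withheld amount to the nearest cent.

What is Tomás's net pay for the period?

SIMPLE IRA contribution: $8,301.20 × 0.093 = $772.01
Taxable wages = $8,301.20 − $772.01 = $7,529.19
Federal income tax: $7,529.19 × 0.2285 = $1,720.42
Municipal income tax: $7,529.19 × 0.0301 = $226.63
Medicare tax: $8,301.20 × 0.0269 = $223.30
OASDI: $8,301.20 × 0.0686 = $569.46
Paid family leave insurance: $8,301.20 × 0.013 = $107.92
Union dues: $8,301.20 × 0.0393 = $326.24
Charitable contribution: $255.37
Roth 401(k) contribution: $8,301.20 × 0.04 = $332.05
Total deductions = $772.01 + $1,720.42 + $226.63 + $223.30 + $569.46 + $107.92 + $326.24 + $255.37 + $332.05 = $4,533.40
Net pay = $8,301.20 − $4,533.40 = $3,767.80

$3,767.80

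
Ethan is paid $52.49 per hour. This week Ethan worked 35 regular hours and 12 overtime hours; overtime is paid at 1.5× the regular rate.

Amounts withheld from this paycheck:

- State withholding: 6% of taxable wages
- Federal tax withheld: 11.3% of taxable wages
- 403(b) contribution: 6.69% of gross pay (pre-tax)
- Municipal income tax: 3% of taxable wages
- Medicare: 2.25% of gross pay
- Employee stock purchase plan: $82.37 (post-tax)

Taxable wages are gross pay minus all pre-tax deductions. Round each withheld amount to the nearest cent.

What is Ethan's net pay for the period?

$1,923.94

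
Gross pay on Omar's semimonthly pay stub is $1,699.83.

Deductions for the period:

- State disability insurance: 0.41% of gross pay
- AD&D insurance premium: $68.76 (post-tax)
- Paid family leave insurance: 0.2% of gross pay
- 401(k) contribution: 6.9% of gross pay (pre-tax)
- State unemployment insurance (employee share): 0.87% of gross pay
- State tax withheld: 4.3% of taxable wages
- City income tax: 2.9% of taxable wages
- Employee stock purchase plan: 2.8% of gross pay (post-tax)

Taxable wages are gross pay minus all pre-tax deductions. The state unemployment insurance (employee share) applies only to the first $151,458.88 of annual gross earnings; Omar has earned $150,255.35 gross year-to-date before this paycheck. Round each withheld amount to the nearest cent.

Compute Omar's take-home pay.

$1,331.40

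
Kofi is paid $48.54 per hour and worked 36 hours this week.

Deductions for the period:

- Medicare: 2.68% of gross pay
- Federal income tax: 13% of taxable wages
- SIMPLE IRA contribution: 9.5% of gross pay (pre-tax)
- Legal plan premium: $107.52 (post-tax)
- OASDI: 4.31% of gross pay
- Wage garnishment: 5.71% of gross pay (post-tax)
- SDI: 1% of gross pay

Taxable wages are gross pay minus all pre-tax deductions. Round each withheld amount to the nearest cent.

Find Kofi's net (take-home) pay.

Gross pay: 36 × $48.54 = $1,747.44
SIMPLE IRA contribution: $1,747.44 × 0.095 = $166.01
Taxable wages = $1,747.44 − $166.01 = $1,581.43
Federal income tax: $1,581.43 × 0.13 = $205.59
SDI: $1,747.44 × 0.01 = $17.47
Medicare: $1,747.44 × 0.0268 = $46.83
OASDI: $1,747.44 × 0.0431 = $75.31
Wage garnishment: $1,747.44 × 0.0571 = $99.78
Legal plan premium: $107.52
Total deductions = $166.01 + $205.59 + $17.47 + $46.83 + $75.31 + $99.78 + $107.52 = $718.51
Net pay = $1,747.44 − $718.51 = $1,028.93

$1,028.93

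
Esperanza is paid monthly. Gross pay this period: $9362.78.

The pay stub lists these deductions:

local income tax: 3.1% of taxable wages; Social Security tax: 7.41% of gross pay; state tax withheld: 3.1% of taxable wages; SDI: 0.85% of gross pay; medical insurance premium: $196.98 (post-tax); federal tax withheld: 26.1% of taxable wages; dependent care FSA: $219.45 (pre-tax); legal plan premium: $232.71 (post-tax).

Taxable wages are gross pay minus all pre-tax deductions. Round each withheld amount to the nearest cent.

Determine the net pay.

$4986.99

Dependent care FSA: $219.45
Taxable wages = $9362.78 − $219.45 = $9143.33
Local income tax: $9143.33 × 0.031 = $283.44
State tax withheld: $9143.33 × 0.031 = $283.44
Federal tax withheld: $9143.33 × 0.261 = $2386.41
SDI: $9362.78 × 0.0085 = $79.58
Social Security tax: $9362.78 × 0.0741 = $693.78
Medical insurance premium: $196.98
Legal plan premium: $232.71
Total deductions = $219.45 + $283.44 + $283.44 + $2386.41 + $79.58 + $693.78 + $196.98 + $232.71 = $4375.79
Net pay = $9362.78 − $4375.79 = $4986.99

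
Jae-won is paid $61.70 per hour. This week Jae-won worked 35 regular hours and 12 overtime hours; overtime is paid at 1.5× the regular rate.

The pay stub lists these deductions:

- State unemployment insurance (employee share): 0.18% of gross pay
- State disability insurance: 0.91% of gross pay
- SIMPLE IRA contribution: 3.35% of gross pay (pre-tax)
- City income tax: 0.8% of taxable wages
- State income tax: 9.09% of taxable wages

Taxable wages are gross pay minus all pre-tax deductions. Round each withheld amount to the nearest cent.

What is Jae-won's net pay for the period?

$2812.33

Regular pay: 35 × $61.70 = $2159.50
Overtime pay: 12 × $61.70 × 1.5 = $1110.60
Gross pay = $2159.50 + $1110.60 = $3270.10
SIMPLE IRA contribution: $3270.10 × 0.0335 = $109.55
Taxable wages = $3270.10 − $109.55 = $3160.55
State income tax: $3160.55 × 0.0909 = $287.29
City income tax: $3160.55 × 0.008 = $25.28
State unemployment insurance (employee share): $3270.10 × 0.0018 = $5.89
State disability insurance: $3270.10 × 0.0091 = $29.76
Total deductions = $109.55 + $287.29 + $25.28 + $5.89 + $29.76 = $457.77
Net pay = $3270.10 − $457.77 = $2812.33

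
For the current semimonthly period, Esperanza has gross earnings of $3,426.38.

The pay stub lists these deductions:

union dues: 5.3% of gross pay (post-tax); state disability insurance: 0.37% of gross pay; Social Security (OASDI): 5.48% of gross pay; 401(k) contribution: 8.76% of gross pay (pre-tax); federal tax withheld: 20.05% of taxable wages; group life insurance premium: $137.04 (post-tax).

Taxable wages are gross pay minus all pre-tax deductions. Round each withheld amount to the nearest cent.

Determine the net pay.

$1,980.33

401(k) contribution: $3,426.38 × 0.0876 = $300.15
Taxable wages = $3,426.38 − $300.15 = $3,126.23
Federal tax withheld: $3,126.23 × 0.2005 = $626.81
Social Security (OASDI): $3,426.38 × 0.0548 = $187.77
State disability insurance: $3,426.38 × 0.0037 = $12.68
Group life insurance premium: $137.04
Union dues: $3,426.38 × 0.053 = $181.60
Total deductions = $300.15 + $626.81 + $187.77 + $12.68 + $137.04 + $181.60 = $1,446.05
Net pay = $3,426.38 − $1,446.05 = $1,980.33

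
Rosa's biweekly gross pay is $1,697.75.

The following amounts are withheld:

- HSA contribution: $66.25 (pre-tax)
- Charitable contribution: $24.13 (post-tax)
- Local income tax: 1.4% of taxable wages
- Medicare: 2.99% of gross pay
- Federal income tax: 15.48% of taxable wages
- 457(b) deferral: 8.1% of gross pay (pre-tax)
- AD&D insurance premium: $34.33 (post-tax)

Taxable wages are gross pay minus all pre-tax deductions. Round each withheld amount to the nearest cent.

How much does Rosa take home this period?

$1,132.57

457(b) deferral: $1,697.75 × 0.081 = $137.52
HSA contribution: $66.25
Pre-tax total = $137.52 + $66.25 = $203.77
Taxable wages = $1,697.75 − $203.77 = $1,493.98
Federal income tax: $1,493.98 × 0.1548 = $231.27
Local income tax: $1,493.98 × 0.014 = $20.92
Medicare: $1,697.75 × 0.0299 = $50.76
Charitable contribution: $24.13
AD&D insurance premium: $34.33
Total deductions = $137.52 + $66.25 + $231.27 + $20.92 + $50.76 + $24.13 + $34.33 = $565.18
Net pay = $1,697.75 − $565.18 = $1,132.57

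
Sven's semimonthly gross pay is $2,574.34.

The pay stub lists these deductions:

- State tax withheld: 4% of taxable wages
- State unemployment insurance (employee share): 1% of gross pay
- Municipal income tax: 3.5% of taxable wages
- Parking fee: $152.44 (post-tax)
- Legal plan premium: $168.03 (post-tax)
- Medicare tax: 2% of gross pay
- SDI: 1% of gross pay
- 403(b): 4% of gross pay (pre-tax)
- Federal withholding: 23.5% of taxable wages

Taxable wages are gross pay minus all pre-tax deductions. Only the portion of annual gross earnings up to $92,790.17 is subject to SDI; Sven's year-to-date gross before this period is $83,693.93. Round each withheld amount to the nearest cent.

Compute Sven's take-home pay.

$1,281.81

403(b): $2,574.34 × 0.04 = $102.97
Taxable wages = $2,574.34 − $102.97 = $2,471.37
State tax withheld: $2,471.37 × 0.04 = $98.85
Municipal income tax: $2,471.37 × 0.035 = $86.50
Federal withholding: $2,471.37 × 0.235 = $580.77
SDI: cap not yet reached, full $2,574.34 is subject → $2,574.34 × 0.01 = $25.74
State unemployment insurance (employee share): $2,574.34 × 0.01 = $25.74
Medicare tax: $2,574.34 × 0.02 = $51.49
Parking fee: $152.44
Legal plan premium: $168.03
Total deductions = $102.97 + $98.85 + $86.50 + $580.77 + $25.74 + $25.74 + $51.49 + $152.44 + $168.03 = $1,292.53
Net pay = $2,574.34 − $1,292.53 = $1,281.81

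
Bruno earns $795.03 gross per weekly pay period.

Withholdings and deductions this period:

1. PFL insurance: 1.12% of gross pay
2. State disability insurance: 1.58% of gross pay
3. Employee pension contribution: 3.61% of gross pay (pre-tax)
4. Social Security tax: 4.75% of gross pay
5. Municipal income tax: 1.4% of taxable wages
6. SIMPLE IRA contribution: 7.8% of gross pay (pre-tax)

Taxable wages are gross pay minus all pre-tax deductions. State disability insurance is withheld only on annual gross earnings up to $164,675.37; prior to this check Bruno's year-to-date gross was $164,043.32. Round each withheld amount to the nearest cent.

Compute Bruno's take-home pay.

Employee pension contribution: $795.03 × 0.0361 = $28.70
SIMPLE IRA contribution: $795.03 × 0.078 = $62.01
Pre-tax total = $28.70 + $62.01 = $90.71
Taxable wages = $795.03 − $90.71 = $704.32
Municipal income tax: $704.32 × 0.014 = $9.86
PFL insurance: $795.03 × 0.0112 = $8.90
Social Security tax: $795.03 × 0.0475 = $37.76
State disability insurance: only $164,675.37 − $164,043.32 = $632.05 of this check is subject → $632.05 × 0.0158 = $9.99
Total deductions = $28.70 + $62.01 + $9.86 + $8.90 + $37.76 + $9.99 = $157.22
Net pay = $795.03 − $157.22 = $637.81

$637.81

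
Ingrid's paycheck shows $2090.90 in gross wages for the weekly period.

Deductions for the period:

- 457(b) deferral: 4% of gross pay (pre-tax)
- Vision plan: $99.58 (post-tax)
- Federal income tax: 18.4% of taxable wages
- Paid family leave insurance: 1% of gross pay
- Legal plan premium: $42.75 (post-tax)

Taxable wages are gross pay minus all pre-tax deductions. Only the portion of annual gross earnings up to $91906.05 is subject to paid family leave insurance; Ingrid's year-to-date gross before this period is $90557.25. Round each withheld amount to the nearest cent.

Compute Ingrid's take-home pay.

457(b) deferral: $2090.90 × 0.04 = $83.64
Taxable wages = $2090.90 − $83.64 = $2007.26
Federal income tax: $2007.26 × 0.184 = $369.34
Paid family leave insurance: only $91906.05 − $90557.25 = $1348.80 of this check is subject → $1348.80 × 0.01 = $13.49
Legal plan premium: $42.75
Vision plan: $99.58
Total deductions = $83.64 + $369.34 + $13.49 + $42.75 + $99.58 = $608.80
Net pay = $2090.90 − $608.80 = $1482.10

$1482.10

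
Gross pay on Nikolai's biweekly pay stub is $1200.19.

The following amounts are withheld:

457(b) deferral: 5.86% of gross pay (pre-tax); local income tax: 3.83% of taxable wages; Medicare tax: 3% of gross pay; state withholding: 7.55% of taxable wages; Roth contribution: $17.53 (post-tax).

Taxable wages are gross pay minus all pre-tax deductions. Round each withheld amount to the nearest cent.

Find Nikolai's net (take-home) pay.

$947.75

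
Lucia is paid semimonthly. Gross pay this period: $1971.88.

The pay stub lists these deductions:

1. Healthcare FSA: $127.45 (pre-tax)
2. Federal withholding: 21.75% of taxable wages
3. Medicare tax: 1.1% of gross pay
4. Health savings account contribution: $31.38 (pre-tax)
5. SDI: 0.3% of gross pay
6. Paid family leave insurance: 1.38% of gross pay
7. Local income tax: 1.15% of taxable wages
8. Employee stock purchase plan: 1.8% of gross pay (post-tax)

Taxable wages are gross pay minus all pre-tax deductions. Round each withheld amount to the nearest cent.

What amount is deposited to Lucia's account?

Health savings account contribution: $31.38
Healthcare FSA: $127.45
Pre-tax total = $31.38 + $127.45 = $158.83
Taxable wages = $1971.88 − $158.83 = $1813.05
Local income tax: $1813.05 × 0.0115 = $20.85
Federal withholding: $1813.05 × 0.2175 = $394.34
Medicare tax: $1971.88 × 0.011 = $21.69
Paid family leave insurance: $1971.88 × 0.0138 = $27.21
SDI: $1971.88 × 0.003 = $5.92
Employee stock purchase plan: $1971.88 × 0.018 = $35.49
Total deductions = $31.38 + $127.45 + $20.85 + $394.34 + $21.69 + $27.21 + $5.92 + $35.49 = $664.33
Net pay = $1971.88 − $664.33 = $1307.55

$1307.55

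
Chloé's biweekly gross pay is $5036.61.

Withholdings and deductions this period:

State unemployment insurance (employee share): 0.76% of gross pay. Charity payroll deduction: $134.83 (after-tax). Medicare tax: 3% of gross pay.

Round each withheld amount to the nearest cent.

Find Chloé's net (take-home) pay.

$4712.40

Medicare tax: $5036.61 × 0.03 = $151.10
State unemployment insurance (employee share): $5036.61 × 0.0076 = $38.28
Charity payroll deduction: $134.83
Total deductions = $151.10 + $38.28 + $134.83 = $324.21
Net pay = $5036.61 − $324.21 = $4712.40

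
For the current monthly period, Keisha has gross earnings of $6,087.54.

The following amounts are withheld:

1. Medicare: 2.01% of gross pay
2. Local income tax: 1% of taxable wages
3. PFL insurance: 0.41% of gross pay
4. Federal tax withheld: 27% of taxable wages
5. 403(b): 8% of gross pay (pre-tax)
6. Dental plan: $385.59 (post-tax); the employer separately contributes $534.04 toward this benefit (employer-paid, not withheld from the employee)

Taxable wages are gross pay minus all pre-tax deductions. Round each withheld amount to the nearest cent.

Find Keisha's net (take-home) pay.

$3,499.47

403(b): $6,087.54 × 0.08 = $487.00
Taxable wages = $6,087.54 − $487.00 = $5,600.54
Federal tax withheld: $5,600.54 × 0.27 = $1,512.15
Local income tax: $5,600.54 × 0.01 = $56.01
Medicare: $6,087.54 × 0.0201 = $122.36
PFL insurance: $6,087.54 × 0.0041 = $24.96
Dental plan: $385.59
(Employer's $534.04 toward dental plan is not withheld from the employee.)
Total deductions = $487.00 + $1,512.15 + $56.01 + $122.36 + $24.96 + $385.59 = $2,588.07
Net pay = $6,087.54 − $2,588.07 = $3,499.47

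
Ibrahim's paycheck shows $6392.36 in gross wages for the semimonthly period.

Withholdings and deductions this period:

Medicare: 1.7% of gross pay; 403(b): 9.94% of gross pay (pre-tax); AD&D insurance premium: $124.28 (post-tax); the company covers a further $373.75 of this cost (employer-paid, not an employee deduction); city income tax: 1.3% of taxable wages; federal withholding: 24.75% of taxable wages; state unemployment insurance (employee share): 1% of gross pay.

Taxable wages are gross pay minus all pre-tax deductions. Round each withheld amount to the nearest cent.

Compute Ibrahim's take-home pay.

$3960.40

403(b): $6392.36 × 0.0994 = $635.40
Taxable wages = $6392.36 − $635.40 = $5756.96
City income tax: $5756.96 × 0.013 = $74.84
Federal withholding: $5756.96 × 0.2475 = $1424.85
Medicare: $6392.36 × 0.017 = $108.67
State unemployment insurance (employee share): $6392.36 × 0.01 = $63.92
AD&D insurance premium: $124.28
(Employer's $373.75 toward AD&D insurance premium is not withheld from the employee.)
Total deductions = $635.40 + $74.84 + $1424.85 + $108.67 + $63.92 + $124.28 = $2431.96
Net pay = $6392.36 − $2431.96 = $3960.40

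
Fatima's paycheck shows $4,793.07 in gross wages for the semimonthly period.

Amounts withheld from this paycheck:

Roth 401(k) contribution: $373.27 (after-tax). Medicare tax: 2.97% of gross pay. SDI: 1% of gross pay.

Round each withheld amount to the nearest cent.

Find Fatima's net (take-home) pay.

Medicare tax: $4,793.07 × 0.0297 = $142.35
SDI: $4,793.07 × 0.01 = $47.93
Roth 401(k) contribution: $373.27
Total deductions = $142.35 + $47.93 + $373.27 = $563.55
Net pay = $4,793.07 − $563.55 = $4,229.52

$4,229.52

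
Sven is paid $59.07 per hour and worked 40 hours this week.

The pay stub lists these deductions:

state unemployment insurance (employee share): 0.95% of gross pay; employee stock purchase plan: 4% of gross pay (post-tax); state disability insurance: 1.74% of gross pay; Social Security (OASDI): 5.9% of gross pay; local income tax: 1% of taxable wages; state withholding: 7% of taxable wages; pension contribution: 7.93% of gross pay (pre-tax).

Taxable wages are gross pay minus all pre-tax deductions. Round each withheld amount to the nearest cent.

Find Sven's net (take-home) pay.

Gross pay: 40 × $59.07 = $2,362.80
Pension contribution: $2,362.80 × 0.0793 = $187.37
Taxable wages = $2,362.80 − $187.37 = $2,175.43
Local income tax: $2,175.43 × 0.01 = $21.75
State withholding: $2,175.43 × 0.07 = $152.28
State unemployment insurance (employee share): $2,362.80 × 0.0095 = $22.45
Social Security (OASDI): $2,362.80 × 0.059 = $139.41
State disability insurance: $2,362.80 × 0.0174 = $41.11
Employee stock purchase plan: $2,362.80 × 0.04 = $94.51
Total deductions = $187.37 + $21.75 + $152.28 + $22.45 + $139.41 + $41.11 + $94.51 = $658.88
Net pay = $2,362.80 − $658.88 = $1,703.92

$1,703.92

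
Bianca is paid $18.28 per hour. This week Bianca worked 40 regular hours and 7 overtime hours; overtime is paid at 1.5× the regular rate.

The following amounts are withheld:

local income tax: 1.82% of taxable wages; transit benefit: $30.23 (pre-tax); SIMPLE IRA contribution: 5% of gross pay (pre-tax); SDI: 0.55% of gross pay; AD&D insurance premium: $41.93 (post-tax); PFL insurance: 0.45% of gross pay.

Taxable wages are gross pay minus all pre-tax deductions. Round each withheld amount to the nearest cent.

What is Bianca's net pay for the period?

Regular pay: 40 × $18.28 = $731.20
Overtime pay: 7 × $18.28 × 1.5 = $191.94
Gross pay = $731.20 + $191.94 = $923.14
SIMPLE IRA contribution: $923.14 × 0.05 = $46.16
Transit benefit: $30.23
Pre-tax total = $46.16 + $30.23 = $76.39
Taxable wages = $923.14 − $76.39 = $846.75
Local income tax: $846.75 × 0.0182 = $15.41
SDI: $923.14 × 0.0055 = $5.08
PFL insurance: $923.14 × 0.0045 = $4.15
AD&D insurance premium: $41.93
Total deductions = $46.16 + $30.23 + $15.41 + $5.08 + $4.15 + $41.93 = $142.96
Net pay = $923.14 − $142.96 = $780.18

$780.18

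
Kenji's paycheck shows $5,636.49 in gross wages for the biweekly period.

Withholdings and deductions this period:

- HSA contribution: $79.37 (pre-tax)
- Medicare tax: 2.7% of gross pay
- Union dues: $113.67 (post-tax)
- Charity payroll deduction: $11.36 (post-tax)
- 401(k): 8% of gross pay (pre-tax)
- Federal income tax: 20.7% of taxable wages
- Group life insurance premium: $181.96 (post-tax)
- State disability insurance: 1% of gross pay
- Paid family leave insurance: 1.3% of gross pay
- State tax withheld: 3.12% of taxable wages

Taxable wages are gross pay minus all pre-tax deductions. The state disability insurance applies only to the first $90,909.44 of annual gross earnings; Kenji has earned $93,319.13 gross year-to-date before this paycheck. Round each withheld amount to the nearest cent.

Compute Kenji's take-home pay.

$3,357.46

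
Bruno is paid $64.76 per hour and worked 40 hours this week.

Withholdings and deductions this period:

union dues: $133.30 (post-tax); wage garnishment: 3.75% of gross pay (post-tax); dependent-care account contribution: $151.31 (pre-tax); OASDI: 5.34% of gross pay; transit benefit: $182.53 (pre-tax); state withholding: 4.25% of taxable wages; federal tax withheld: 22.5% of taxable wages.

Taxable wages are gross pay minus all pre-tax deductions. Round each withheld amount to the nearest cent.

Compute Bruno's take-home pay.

Gross pay: 40 × $64.76 = $2590.40
Transit benefit: $182.53
Dependent-care account contribution: $151.31
Pre-tax total = $182.53 + $151.31 = $333.84
Taxable wages = $2590.40 − $333.84 = $2256.56
Federal tax withheld: $2256.56 × 0.225 = $507.73
State withholding: $2256.56 × 0.0425 = $95.90
OASDI: $2590.40 × 0.0534 = $138.33
Union dues: $133.30
Wage garnishment: $2590.40 × 0.0375 = $97.14
Total deductions = $182.53 + $151.31 + $507.73 + $95.90 + $138.33 + $133.30 + $97.14 = $1306.24
Net pay = $2590.40 − $1306.24 = $1284.16

$1284.16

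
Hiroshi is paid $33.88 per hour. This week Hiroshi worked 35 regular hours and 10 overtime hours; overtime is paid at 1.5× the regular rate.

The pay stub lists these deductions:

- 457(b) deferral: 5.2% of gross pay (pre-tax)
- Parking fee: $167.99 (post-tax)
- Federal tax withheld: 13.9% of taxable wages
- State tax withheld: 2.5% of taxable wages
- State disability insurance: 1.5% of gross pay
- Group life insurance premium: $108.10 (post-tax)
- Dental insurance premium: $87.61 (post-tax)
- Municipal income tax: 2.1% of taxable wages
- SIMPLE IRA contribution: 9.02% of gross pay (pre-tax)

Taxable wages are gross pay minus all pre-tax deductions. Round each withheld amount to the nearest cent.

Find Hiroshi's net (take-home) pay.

$795.17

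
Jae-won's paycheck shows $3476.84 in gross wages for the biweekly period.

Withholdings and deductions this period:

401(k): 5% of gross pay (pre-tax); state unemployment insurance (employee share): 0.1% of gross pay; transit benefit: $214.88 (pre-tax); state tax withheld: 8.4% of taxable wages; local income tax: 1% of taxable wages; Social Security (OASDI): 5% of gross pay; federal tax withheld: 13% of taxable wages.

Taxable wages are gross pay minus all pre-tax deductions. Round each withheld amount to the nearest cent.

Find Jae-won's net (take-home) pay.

$2219.06

401(k): $3476.84 × 0.05 = $173.84
Transit benefit: $214.88
Pre-tax total = $173.84 + $214.88 = $388.72
Taxable wages = $3476.84 − $388.72 = $3088.12
Federal tax withheld: $3088.12 × 0.13 = $401.46
State tax withheld: $3088.12 × 0.084 = $259.40
Local income tax: $3088.12 × 0.01 = $30.88
State unemployment insurance (employee share): $3476.84 × 0.001 = $3.48
Social Security (OASDI): $3476.84 × 0.05 = $173.84
Total deductions = $173.84 + $214.88 + $401.46 + $259.40 + $30.88 + $3.48 + $173.84 = $1257.78
Net pay = $3476.84 − $1257.78 = $2219.06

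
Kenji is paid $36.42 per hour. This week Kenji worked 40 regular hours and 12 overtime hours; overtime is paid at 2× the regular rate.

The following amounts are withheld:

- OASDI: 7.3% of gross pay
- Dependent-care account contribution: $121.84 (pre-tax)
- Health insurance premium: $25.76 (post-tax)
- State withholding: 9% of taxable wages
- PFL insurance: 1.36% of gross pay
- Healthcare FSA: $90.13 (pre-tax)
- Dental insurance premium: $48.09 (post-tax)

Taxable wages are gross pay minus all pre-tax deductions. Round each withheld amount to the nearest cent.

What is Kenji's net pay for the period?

$1,652.51

Regular pay: 40 × $36.42 = $1,456.80
Overtime pay: 12 × $36.42 × 2 = $874.08
Gross pay = $1,456.80 + $874.08 = $2,330.88
Dependent-care account contribution: $121.84
Healthcare FSA: $90.13
Pre-tax total = $121.84 + $90.13 = $211.97
Taxable wages = $2,330.88 − $211.97 = $2,118.91
State withholding: $2,118.91 × 0.09 = $190.70
OASDI: $2,330.88 × 0.073 = $170.15
PFL insurance: $2,330.88 × 0.0136 = $31.70
Health insurance premium: $25.76
Dental insurance premium: $48.09
Total deductions = $121.84 + $90.13 + $190.70 + $170.15 + $31.70 + $25.76 + $48.09 = $678.37
Net pay = $2,330.88 − $678.37 = $1,652.51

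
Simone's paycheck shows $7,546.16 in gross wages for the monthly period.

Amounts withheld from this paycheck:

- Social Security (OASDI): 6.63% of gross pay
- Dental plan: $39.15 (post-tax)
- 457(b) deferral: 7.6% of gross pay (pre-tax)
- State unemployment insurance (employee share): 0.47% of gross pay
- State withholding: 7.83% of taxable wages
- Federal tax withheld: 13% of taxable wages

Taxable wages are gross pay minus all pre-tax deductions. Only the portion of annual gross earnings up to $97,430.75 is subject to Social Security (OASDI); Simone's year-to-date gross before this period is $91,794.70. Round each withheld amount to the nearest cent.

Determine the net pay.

$5,071.96

457(b) deferral: $7,546.16 × 0.076 = $573.51
Taxable wages = $7,546.16 − $573.51 = $6,972.65
Federal tax withheld: $6,972.65 × 0.13 = $906.44
State withholding: $6,972.65 × 0.0783 = $545.96
State unemployment insurance (employee share): $7,546.16 × 0.0047 = $35.47
Social Security (OASDI): only $97,430.75 − $91,794.70 = $5,636.05 of this check is subject → $5,636.05 × 0.0663 = $373.67
Dental plan: $39.15
Total deductions = $573.51 + $906.44 + $545.96 + $35.47 + $373.67 + $39.15 = $2,474.20
Net pay = $7,546.16 − $2,474.20 = $5,071.96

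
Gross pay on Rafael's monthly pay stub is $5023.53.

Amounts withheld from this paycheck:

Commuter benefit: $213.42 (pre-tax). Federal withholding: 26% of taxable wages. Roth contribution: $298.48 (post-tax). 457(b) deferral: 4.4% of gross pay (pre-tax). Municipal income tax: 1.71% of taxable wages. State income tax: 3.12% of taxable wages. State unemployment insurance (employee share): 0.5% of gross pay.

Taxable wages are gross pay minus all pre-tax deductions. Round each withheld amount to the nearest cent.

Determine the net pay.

$2850.66

Commuter benefit: $213.42
457(b) deferral: $5023.53 × 0.044 = $221.04
Pre-tax total = $213.42 + $221.04 = $434.46
Taxable wages = $5023.53 − $434.46 = $4589.07
State income tax: $4589.07 × 0.0312 = $143.18
Municipal income tax: $4589.07 × 0.0171 = $78.47
Federal withholding: $4589.07 × 0.26 = $1193.16
State unemployment insurance (employee share): $5023.53 × 0.005 = $25.12
Roth contribution: $298.48
Total deductions = $213.42 + $221.04 + $143.18 + $78.47 + $1193.16 + $25.12 + $298.48 = $2172.87
Net pay = $5023.53 − $2172.87 = $2850.66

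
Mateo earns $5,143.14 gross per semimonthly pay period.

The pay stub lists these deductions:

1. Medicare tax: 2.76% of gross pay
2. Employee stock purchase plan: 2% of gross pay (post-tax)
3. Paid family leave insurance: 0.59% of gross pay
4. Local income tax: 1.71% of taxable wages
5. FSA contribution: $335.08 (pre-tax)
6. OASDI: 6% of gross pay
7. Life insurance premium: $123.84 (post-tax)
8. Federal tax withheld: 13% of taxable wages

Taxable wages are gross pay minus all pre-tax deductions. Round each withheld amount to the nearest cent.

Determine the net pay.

FSA contribution: $335.08
Taxable wages = $5,143.14 − $335.08 = $4,808.06
Federal tax withheld: $4,808.06 × 0.13 = $625.05
Local income tax: $4,808.06 × 0.0171 = $82.22
Medicare tax: $5,143.14 × 0.0276 = $141.95
OASDI: $5,143.14 × 0.06 = $308.59
Paid family leave insurance: $5,143.14 × 0.0059 = $30.34
Employee stock purchase plan: $5,143.14 × 0.02 = $102.86
Life insurance premium: $123.84
Total deductions = $335.08 + $625.05 + $82.22 + $141.95 + $308.59 + $30.34 + $102.86 + $123.84 = $1,749.93
Net pay = $5,143.14 − $1,749.93 = $3,393.21

$3,393.21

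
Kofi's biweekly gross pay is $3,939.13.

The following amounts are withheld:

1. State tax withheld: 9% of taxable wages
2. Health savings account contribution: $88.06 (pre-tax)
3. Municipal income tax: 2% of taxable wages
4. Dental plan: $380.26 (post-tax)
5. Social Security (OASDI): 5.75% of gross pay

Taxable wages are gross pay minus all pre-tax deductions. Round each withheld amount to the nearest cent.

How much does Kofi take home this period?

$2,820.69

Health savings account contribution: $88.06
Taxable wages = $3,939.13 − $88.06 = $3,851.07
Municipal income tax: $3,851.07 × 0.02 = $77.02
State tax withheld: $3,851.07 × 0.09 = $346.60
Social Security (OASDI): $3,939.13 × 0.0575 = $226.50
Dental plan: $380.26
Total deductions = $88.06 + $77.02 + $346.60 + $226.50 + $380.26 = $1,118.44
Net pay = $3,939.13 − $1,118.44 = $2,820.69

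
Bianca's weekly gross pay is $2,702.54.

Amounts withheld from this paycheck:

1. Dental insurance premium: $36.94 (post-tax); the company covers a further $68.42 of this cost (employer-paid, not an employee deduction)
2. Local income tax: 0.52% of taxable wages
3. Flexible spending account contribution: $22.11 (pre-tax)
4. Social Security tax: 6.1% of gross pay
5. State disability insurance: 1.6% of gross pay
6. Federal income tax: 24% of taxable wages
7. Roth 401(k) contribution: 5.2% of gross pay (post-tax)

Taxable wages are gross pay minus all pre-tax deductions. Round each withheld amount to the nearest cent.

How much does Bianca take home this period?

Flexible spending account contribution: $22.11
Taxable wages = $2,702.54 − $22.11 = $2,680.43
Local income tax: $2,680.43 × 0.0052 = $13.94
Federal income tax: $2,680.43 × 0.24 = $643.30
State disability insurance: $2,702.54 × 0.016 = $43.24
Social Security tax: $2,702.54 × 0.061 = $164.85
Roth 401(k) contribution: $2,702.54 × 0.052 = $140.53
Dental insurance premium: $36.94
(Employer's $68.42 toward dental insurance premium is not withheld from the employee.)
Total deductions = $22.11 + $13.94 + $643.30 + $43.24 + $164.85 + $140.53 + $36.94 = $1,064.91
Net pay = $2,702.54 − $1,064.91 = $1,637.63

$1,637.63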